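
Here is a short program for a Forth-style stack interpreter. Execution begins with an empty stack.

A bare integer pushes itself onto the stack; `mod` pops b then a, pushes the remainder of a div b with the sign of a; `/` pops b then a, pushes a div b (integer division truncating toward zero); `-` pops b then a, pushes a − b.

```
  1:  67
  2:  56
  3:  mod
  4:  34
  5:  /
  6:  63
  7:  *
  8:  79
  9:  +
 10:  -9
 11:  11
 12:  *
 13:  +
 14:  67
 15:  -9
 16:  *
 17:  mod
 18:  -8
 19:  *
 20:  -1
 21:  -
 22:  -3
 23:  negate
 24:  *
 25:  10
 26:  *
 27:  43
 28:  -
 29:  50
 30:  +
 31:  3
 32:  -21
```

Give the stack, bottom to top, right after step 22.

[161, -3]

67  : 67
56  : 67 56
mod : 11
34  : 11 34
/   : 0
63  : 0 63
*   : 0
79  : 0 79
+   : 79
-9  : 79 -9
11  : 79 -9 11
*   : 79 -99
+   : -20
67  : -20 67
-9  : -20 67 -9
*   : -20 -603
mod : -20
-8  : -20 -8
*   : 160
-1  : 160 -1
-   : 161
-3  : 161 -3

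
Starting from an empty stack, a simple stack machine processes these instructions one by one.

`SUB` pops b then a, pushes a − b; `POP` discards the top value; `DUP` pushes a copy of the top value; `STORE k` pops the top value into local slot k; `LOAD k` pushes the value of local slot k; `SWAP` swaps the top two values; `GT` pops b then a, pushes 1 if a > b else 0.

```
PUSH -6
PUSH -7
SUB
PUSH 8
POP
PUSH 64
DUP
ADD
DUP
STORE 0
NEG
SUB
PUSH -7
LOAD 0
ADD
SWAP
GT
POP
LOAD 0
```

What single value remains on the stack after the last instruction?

PUSH -6  -6
PUSH -7  -6 -7
SUB      1
PUSH 8   1 8
POP      1
PUSH 64  1 64
DUP      1 64 64
ADD      1 128
DUP      1 128 128
STORE 0  1 128
NEG      1 -128
SUB      129
PUSH -7  129 -7
LOAD 0   129 -7 128
ADD      129 121
SWAP     121 129
GT       0
POP      (empty)
LOAD 0   128

128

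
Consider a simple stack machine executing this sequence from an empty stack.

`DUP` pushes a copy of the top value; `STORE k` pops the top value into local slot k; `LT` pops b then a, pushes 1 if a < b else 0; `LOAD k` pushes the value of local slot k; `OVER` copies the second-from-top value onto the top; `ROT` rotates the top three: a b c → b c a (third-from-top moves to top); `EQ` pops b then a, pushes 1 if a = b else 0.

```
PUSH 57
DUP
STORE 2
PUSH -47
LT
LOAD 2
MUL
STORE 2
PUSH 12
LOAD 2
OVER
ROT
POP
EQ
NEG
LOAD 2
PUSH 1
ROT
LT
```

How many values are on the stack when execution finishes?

2

PUSH 57   [57]
DUP       [57, 57]
STORE 2   [57]
PUSH -47  [57, -47]
LT        [0]
LOAD 2    [0, 57]
MUL       [0]
STORE 2   []
PUSH 12   [12]
LOAD 2    [12, 0]
OVER      [12, 0, 12]
ROT       [0, 12, 12]
POP       [0, 12]
EQ        [0]
NEG       [0]
LOAD 2    [0, 0]
PUSH 1    [0, 0, 1]
ROT       [0, 1, 0]
LT        [0, 0]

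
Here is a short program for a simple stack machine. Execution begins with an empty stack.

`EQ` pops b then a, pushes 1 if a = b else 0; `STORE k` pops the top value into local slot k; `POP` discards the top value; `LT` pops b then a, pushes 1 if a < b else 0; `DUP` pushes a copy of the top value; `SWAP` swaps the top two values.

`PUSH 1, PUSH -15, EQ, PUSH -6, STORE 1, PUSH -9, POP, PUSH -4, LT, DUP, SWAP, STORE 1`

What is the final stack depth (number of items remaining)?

PUSH 1   -> [1]
PUSH -15 -> [1, -15]
EQ       -> [0]
PUSH -6  -> [0, -6]
STORE 1  -> [0]
PUSH -9  -> [0, -9]
POP      -> [0]
PUSH -4  -> [0, -4]
LT       -> [0]
DUP      -> [0, 0]
SWAP     -> [0, 0]
STORE 1  -> [0]

1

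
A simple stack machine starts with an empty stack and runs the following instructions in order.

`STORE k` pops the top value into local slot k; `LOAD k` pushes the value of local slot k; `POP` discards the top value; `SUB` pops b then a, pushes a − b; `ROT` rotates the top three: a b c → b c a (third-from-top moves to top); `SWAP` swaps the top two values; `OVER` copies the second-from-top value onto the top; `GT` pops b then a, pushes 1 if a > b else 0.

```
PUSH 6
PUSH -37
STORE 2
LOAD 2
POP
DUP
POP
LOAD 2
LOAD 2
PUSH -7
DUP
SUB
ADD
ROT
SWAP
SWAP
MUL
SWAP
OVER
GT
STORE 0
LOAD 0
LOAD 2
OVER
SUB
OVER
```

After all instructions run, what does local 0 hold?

1

PUSH 6   : [6]
PUSH -37 : [6, -37]
STORE 2  : [6]
LOAD 2   : [6, -37]
POP      : [6]
DUP      : [6, 6]
POP      : [6]
LOAD 2   : [6, -37]
LOAD 2   : [6, -37, -37]
PUSH -7  : [6, -37, -37, -7]
DUP      : [6, -37, -37, -7, -7]
SUB      : [6, -37, -37, 0]
ADD      : [6, -37, -37]
ROT      : [-37, -37, 6]
SWAP     : [-37, 6, -37]
SWAP     : [-37, -37, 6]
MUL      : [-37, -222]
SWAP     : [-222, -37]
OVER     : [-222, -37, -222]
GT       : [-222, 1]
STORE 0  : [-222]
LOAD 0   : [-222, 1]
LOAD 2   : [-222, 1, -37]
OVER     : [-222, 1, -37, 1]
SUB      : [-222, 1, -38]
OVER     : [-222, 1, -38, 1]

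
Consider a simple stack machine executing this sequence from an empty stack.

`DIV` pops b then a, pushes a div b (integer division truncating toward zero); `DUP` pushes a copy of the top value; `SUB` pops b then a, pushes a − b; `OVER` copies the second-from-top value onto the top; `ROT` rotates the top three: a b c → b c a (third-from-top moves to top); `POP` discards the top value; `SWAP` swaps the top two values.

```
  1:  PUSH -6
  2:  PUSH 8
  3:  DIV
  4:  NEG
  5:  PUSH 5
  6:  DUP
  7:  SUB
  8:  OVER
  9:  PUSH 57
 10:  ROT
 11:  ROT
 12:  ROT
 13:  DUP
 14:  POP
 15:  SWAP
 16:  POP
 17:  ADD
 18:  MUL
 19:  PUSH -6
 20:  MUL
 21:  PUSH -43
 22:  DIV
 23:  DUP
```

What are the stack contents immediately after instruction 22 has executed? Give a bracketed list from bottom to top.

PUSH -6  : [-6]
PUSH 8   : [-6, 8]
DIV      : [0]
NEG      : [0]
PUSH 5   : [0, 5]
DUP      : [0, 5, 5]
SUB      : [0, 0]
OVER     : [0, 0, 0]
PUSH 57  : [0, 0, 0, 57]
ROT      : [0, 0, 57, 0]
ROT      : [0, 57, 0, 0]
ROT      : [0, 0, 0, 57]
DUP      : [0, 0, 0, 57, 57]
POP      : [0, 0, 0, 57]
SWAP     : [0, 0, 57, 0]
POP      : [0, 0, 57]
ADD      : [0, 57]
MUL      : [0]
PUSH -6  : [0, -6]
MUL      : [0]
PUSH -43 : [0, -43]
DIV      : [0]

[0]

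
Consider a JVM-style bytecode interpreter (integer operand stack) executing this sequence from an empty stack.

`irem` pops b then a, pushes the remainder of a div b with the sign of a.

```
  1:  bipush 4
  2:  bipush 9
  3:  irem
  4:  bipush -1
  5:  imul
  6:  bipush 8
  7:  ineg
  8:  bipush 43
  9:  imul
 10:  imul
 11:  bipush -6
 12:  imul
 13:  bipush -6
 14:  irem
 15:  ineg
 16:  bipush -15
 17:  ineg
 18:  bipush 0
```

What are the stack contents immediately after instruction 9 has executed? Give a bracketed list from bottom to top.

[-4, -344]

bipush 4  : [4]
bipush 9  : [4, 9]
irem      : [4]
bipush -1 : [4, -1]
imul      : [-4]
bipush 8  : [-4, 8]
ineg      : [-4, -8]
bipush 43 : [-4, -8, 43]
imul      : [-4, -344]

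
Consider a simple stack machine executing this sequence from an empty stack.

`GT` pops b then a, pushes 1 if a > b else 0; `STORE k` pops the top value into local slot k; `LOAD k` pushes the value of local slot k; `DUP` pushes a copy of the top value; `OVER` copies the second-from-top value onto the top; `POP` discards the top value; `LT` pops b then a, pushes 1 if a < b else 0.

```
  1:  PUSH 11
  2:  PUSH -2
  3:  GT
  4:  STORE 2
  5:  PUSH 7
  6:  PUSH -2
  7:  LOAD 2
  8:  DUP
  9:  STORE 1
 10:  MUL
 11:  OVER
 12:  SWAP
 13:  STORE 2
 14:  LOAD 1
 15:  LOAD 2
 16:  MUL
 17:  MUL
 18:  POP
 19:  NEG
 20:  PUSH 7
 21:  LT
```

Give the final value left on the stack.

1

PUSH 11  11
PUSH -2  11 -2
GT       1
STORE 2  (empty)
PUSH 7   7
PUSH -2  7 -2
LOAD 2   7 -2 1
DUP      7 -2 1 1
STORE 1  7 -2 1
MUL      7 -2
OVER     7 -2 7
SWAP     7 7 -2
STORE 2  7 7
LOAD 1   7 7 1
LOAD 2   7 7 1 -2
MUL      7 7 -2
MUL      7 -14
POP      7
NEG      -7
PUSH 7   -7 7
LT       1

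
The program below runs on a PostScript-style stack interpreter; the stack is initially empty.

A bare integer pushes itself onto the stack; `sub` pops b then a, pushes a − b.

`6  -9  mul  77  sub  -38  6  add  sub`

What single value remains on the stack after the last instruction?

6   : 6
-9  : 6 -9
mul : -54
77  : -54 77
sub : -131
-38 : -131 -38
6   : -131 -38 6
add : -131 -32
sub : -99

-99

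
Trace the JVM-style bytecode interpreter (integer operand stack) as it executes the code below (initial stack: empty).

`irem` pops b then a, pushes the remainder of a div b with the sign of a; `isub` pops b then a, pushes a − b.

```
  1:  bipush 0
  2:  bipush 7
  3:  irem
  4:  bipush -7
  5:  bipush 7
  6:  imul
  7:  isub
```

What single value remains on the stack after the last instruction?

49

bipush 0  → 0
bipush 7  → 0 7
irem      → 0
bipush -7 → 0 -7
bipush 7  → 0 -7 7
imul      → 0 -49
isub      → 49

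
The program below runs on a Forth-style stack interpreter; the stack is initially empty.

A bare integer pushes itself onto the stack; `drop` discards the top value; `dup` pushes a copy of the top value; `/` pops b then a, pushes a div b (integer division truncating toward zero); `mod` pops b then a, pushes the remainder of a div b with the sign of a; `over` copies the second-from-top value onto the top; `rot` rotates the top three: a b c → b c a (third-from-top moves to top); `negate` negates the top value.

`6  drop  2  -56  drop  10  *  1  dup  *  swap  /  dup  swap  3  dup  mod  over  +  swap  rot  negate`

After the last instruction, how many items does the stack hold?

6      : 6
drop   : (empty)
2      : 2
-56    : 2 -56
drop   : 2
10     : 2 10
*      : 20
1      : 20 1
dup    : 20 1 1
*      : 20 1
swap   : 1 20
/      : 0
dup    : 0 0
swap   : 0 0
3      : 0 0 3
dup    : 0 0 3 3
mod    : 0 0 0
over   : 0 0 0 0
+      : 0 0 0
swap   : 0 0 0
rot    : 0 0 0
negate : 0 0 0

3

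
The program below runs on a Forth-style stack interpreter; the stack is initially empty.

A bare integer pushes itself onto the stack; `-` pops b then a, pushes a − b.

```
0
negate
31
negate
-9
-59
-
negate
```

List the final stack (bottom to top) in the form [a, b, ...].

[0, -31, -50]

0      -> 0
negate -> 0
31     -> 0 31
negate -> 0 -31
-9     -> 0 -31 -9
-59    -> 0 -31 -9 -59
-      -> 0 -31 50
negate -> 0 -31 -50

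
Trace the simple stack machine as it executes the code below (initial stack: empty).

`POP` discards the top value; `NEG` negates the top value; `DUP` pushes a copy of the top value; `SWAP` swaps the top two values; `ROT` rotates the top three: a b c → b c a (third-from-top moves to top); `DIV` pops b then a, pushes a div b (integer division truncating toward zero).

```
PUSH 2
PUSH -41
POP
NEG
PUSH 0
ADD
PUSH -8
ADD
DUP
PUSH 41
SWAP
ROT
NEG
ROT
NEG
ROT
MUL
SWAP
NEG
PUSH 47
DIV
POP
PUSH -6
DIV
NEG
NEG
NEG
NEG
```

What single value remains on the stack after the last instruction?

PUSH 2   -> 2
PUSH -41 -> 2 -41
POP      -> 2
NEG      -> -2
PUSH 0   -> -2 0
ADD      -> -2
PUSH -8  -> -2 -8
ADD      -> -10
DUP      -> -10 -10
PUSH 41  -> -10 -10 41
SWAP     -> -10 41 -10
ROT      -> 41 -10 -10
NEG      -> 41 -10 10
ROT      -> -10 10 41
NEG      -> -10 10 -41
ROT      -> 10 -41 -10
MUL      -> 10 410
SWAP     -> 410 10
NEG      -> 410 -10
PUSH 47  -> 410 -10 47
DIV      -> 410 0
POP      -> 410
PUSH -6  -> 410 -6
DIV      -> -68
NEG      -> 68
NEG      -> -68
NEG      -> 68
NEG      -> -68

-68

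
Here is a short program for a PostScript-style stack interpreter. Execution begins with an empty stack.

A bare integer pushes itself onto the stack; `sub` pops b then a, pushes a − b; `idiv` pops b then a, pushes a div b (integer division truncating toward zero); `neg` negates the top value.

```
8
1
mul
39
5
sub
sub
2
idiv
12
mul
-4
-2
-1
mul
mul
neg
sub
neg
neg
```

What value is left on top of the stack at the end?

-164

8    -> 8
1    -> 8 1
mul  -> 8
39   -> 8 39
5    -> 8 39 5
sub  -> 8 34
sub  -> -26
2    -> -26 2
idiv -> -13
12   -> -13 12
mul  -> -156
-4   -> -156 -4
-2   -> -156 -4 -2
-1   -> -156 -4 -2 -1
mul  -> -156 -4 2
mul  -> -156 -8
neg  -> -156 8
sub  -> -164
neg  -> 164
neg  -> -164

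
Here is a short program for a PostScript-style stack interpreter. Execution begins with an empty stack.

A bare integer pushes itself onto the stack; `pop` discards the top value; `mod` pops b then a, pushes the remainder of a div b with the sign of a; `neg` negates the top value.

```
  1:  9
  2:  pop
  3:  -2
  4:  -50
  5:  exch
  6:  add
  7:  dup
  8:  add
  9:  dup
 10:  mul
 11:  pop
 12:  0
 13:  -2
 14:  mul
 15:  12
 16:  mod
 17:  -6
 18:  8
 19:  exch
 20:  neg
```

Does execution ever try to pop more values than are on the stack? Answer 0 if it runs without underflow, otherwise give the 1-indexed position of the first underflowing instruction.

0

9    -> [9]
pop  -> []
-2   -> [-2]
-50  -> [-2, -50]
exch -> [-50, -2]
add  -> [-52]
dup  -> [-52, -52]
add  -> [-104]
dup  -> [-104, -104]
mul  -> [10816]
pop  -> []
0    -> [0]
-2   -> [0, -2]
mul  -> [0]
12   -> [0, 12]
mod  -> [0]
-6   -> [0, -6]
8    -> [0, -6, 8]
exch -> [0, 8, -6]
neg  -> [0, 8, 6]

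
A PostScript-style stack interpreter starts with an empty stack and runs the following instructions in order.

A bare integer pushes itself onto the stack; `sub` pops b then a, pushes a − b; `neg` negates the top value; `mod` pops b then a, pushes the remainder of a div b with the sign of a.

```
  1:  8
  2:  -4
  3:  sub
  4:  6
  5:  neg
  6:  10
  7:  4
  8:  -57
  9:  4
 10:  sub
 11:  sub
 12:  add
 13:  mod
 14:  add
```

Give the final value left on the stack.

8   : [8]
-4  : [8, -4]
sub : [12]
6   : [12, 6]
neg : [12, -6]
10  : [12, -6, 10]
4   : [12, -6, 10, 4]
-57 : [12, -6, 10, 4, -57]
4   : [12, -6, 10, 4, -57, 4]
sub : [12, -6, 10, 4, -61]
sub : [12, -6, 10, 65]
add : [12, -6, 75]
mod : [12, -6]
add : [6]

6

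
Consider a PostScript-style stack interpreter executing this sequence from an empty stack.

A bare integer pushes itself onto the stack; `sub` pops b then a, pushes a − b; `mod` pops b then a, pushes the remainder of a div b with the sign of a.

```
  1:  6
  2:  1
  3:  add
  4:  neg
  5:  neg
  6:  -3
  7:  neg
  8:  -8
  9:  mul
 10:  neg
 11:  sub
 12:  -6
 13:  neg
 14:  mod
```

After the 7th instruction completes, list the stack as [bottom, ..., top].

6   : [6]
1   : [6, 1]
add : [7]
neg : [-7]
neg : [7]
-3  : [7, -3]
neg : [7, 3]

[7, 3]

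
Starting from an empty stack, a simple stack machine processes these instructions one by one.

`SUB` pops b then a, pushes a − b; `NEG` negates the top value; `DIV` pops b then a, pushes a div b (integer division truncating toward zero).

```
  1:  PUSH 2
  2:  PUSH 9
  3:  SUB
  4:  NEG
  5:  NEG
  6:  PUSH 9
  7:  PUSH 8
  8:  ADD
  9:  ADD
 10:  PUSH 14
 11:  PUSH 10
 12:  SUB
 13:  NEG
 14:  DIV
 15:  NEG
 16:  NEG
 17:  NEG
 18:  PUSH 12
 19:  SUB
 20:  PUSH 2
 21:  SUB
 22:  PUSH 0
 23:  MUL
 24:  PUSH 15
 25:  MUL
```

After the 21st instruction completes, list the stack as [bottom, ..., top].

[-12]

PUSH 2  : 2
PUSH 9  : 2 9
SUB     : -7
NEG     : 7
NEG     : -7
PUSH 9  : -7 9
PUSH 8  : -7 9 8
ADD     : -7 17
ADD     : 10
PUSH 14 : 10 14
PUSH 10 : 10 14 10
SUB     : 10 4
NEG     : 10 -4
DIV     : -2
NEG     : 2
NEG     : -2
NEG     : 2
PUSH 12 : 2 12
SUB     : -10
PUSH 2  : -10 2
SUB     : -12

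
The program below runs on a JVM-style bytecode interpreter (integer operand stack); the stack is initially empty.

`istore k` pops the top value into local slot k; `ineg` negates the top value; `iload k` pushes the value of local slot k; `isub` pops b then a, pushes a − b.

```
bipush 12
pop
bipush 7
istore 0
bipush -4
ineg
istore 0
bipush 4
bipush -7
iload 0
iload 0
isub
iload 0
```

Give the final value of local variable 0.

4

bipush 12  [12]
pop        []
bipush 7   [7]
istore 0   []
bipush -4  [-4]
ineg       [4]
istore 0   []
bipush 4   [4]
bipush -7  [4, -7]
iload 0    [4, -7, 4]
iload 0    [4, -7, 4, 4]
isub       [4, -7, 0]
iload 0    [4, -7, 0, 4]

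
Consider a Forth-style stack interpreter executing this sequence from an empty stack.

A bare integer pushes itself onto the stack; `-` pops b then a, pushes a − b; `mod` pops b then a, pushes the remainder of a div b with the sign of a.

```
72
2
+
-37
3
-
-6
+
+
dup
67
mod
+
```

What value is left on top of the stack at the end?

72  : 72
2   : 72 2
+   : 74
-37 : 74 -37
3   : 74 -37 3
-   : 74 -40
-6  : 74 -40 -6
+   : 74 -46
+   : 28
dup : 28 28
67  : 28 28 67
mod : 28 28
+   : 56

56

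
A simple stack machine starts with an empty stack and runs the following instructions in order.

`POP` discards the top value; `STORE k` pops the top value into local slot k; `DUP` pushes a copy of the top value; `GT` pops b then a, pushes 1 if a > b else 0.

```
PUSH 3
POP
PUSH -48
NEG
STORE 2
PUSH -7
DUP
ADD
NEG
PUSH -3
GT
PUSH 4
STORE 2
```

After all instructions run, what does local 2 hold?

4

PUSH 3   → [3]
POP      → []
PUSH -48 → [-48]
NEG      → [48]
STORE 2  → []
PUSH -7  → [-7]
DUP      → [-7, -7]
ADD      → [-14]
NEG      → [14]
PUSH -3  → [14, -3]
GT       → [1]
PUSH 4   → [1, 4]
STORE 2  → [1]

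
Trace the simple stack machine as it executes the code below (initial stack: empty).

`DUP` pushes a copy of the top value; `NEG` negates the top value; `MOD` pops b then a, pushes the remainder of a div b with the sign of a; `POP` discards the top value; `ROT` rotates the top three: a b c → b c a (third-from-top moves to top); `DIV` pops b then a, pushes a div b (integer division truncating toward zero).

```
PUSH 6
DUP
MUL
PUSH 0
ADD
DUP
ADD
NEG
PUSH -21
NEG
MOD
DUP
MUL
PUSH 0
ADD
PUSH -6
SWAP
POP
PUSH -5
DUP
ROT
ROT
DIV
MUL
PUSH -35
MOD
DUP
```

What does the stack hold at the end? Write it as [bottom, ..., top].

[-5, -5]

PUSH 6   -> 6
DUP      -> 6 6
MUL      -> 36
PUSH 0   -> 36 0
ADD      -> 36
DUP      -> 36 36
ADD      -> 72
NEG      -> -72
PUSH -21 -> -72 -21
NEG      -> -72 21
MOD      -> -9
DUP      -> -9 -9
MUL      -> 81
PUSH 0   -> 81 0
ADD      -> 81
PUSH -6  -> 81 -6
SWAP     -> -6 81
POP      -> -6
PUSH -5  -> -6 -5
DUP      -> -6 -5 -5
ROT      -> -5 -5 -6
ROT      -> -5 -6 -5
DIV      -> -5 1
MUL      -> -5
PUSH -35 -> -5 -35
MOD      -> -5
DUP      -> -5 -5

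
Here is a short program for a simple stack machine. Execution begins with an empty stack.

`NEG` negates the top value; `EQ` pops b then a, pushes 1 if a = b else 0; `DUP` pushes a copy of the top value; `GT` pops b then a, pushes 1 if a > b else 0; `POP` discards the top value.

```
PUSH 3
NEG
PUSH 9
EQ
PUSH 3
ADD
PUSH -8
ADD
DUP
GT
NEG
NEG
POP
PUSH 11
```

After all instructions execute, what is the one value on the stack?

PUSH 3  -> 3
NEG     -> -3
PUSH 9  -> -3 9
EQ      -> 0
PUSH 3  -> 0 3
ADD     -> 3
PUSH -8 -> 3 -8
ADD     -> -5
DUP     -> -5 -5
GT      -> 0
NEG     -> 0
NEG     -> 0
POP     -> (empty)
PUSH 11 -> 11

11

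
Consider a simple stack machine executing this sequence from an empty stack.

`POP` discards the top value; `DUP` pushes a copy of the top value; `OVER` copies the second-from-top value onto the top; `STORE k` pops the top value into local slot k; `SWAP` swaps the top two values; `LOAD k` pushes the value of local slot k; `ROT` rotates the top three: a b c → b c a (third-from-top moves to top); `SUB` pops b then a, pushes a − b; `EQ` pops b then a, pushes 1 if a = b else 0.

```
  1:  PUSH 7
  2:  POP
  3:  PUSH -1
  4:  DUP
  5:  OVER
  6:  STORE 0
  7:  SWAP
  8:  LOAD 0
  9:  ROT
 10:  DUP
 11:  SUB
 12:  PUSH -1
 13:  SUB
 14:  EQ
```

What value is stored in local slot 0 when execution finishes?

PUSH 7  → 7
POP     → (empty)
PUSH -1 → -1
DUP     → -1 -1
OVER    → -1 -1 -1
STORE 0 → -1 -1
SWAP    → -1 -1
LOAD 0  → -1 -1 -1
ROT     → -1 -1 -1
DUP     → -1 -1 -1 -1
SUB     → -1 -1 0
PUSH -1 → -1 -1 0 -1
SUB     → -1 -1 1
EQ      → -1 0

-1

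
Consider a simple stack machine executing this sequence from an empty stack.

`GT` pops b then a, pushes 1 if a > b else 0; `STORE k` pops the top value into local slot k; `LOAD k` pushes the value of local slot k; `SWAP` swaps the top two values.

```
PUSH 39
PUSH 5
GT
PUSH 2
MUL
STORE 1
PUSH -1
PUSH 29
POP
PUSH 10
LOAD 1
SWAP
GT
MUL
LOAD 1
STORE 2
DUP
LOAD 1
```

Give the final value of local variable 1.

PUSH 39  [39]
PUSH 5   [39, 5]
GT       [1]
PUSH 2   [1, 2]
MUL      [2]
STORE 1  []
PUSH -1  [-1]
PUSH 29  [-1, 29]
POP      [-1]
PUSH 10  [-1, 10]
LOAD 1   [-1, 10, 2]
SWAP     [-1, 2, 10]
GT       [-1, 0]
MUL      [0]
LOAD 1   [0, 2]
STORE 2  [0]
DUP      [0, 0]
LOAD 1   [0, 0, 2]

2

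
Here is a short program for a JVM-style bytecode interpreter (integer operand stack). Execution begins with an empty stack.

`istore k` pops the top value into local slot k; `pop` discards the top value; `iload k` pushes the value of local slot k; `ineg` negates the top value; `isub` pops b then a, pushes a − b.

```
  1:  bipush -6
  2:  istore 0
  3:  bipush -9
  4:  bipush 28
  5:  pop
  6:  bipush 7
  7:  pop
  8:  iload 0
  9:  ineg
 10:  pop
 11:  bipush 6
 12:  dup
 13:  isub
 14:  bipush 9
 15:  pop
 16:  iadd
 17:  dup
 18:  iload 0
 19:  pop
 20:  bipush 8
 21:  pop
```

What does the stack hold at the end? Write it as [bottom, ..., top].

[-9, -9]

bipush -6  -6
istore 0   (empty)
bipush -9  -9
bipush 28  -9 28
pop        -9
bipush 7   -9 7
pop        -9
iload 0    -9 -6
ineg       -9 6
pop        -9
bipush 6   -9 6
dup        -9 6 6
isub       -9 0
bipush 9   -9 0 9
pop        -9 0
iadd       -9
dup        -9 -9
iload 0    -9 -9 -6
pop        -9 -9
bipush 8   -9 -9 8
pop        -9 -9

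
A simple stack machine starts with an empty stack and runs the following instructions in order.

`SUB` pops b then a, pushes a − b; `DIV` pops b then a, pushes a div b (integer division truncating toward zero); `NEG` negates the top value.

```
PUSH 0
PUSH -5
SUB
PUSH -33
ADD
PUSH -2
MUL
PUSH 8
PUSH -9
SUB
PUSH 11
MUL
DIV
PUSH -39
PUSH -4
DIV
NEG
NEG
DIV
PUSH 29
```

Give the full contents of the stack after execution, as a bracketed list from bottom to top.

PUSH 0   → 0
PUSH -5  → 0 -5
SUB      → 5
PUSH -33 → 5 -33
ADD      → -28
PUSH -2  → -28 -2
MUL      → 56
PUSH 8   → 56 8
PUSH -9  → 56 8 -9
SUB      → 56 17
PUSH 11  → 56 17 11
MUL      → 56 187
DIV      → 0
PUSH -39 → 0 -39
PUSH -4  → 0 -39 -4
DIV      → 0 9
NEG      → 0 -9
NEG      → 0 9
DIV      → 0
PUSH 29  → 0 29

[0, 29]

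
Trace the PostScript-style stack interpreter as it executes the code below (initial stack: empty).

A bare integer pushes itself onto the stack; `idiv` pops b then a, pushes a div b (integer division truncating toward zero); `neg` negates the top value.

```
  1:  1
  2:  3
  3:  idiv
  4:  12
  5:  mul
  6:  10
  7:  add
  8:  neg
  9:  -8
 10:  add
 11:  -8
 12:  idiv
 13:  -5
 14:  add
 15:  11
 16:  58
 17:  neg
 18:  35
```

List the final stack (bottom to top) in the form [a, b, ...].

[-3, 11, -58, 35]

1    -> 1
3    -> 1 3
idiv -> 0
12   -> 0 12
mul  -> 0
10   -> 0 10
add  -> 10
neg  -> -10
-8   -> -10 -8
add  -> -18
-8   -> -18 -8
idiv -> 2
-5   -> 2 -5
add  -> -3
11   -> -3 11
58   -> -3 11 58
neg  -> -3 11 -58
35   -> -3 11 -58 35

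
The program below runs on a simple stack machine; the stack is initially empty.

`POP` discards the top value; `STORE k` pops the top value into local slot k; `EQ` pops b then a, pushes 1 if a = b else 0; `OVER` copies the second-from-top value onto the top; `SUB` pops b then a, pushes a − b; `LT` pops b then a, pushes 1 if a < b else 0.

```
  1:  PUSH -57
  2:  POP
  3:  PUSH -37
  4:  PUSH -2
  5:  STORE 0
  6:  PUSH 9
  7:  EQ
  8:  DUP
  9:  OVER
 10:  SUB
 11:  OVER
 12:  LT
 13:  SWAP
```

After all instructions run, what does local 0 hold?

-2

PUSH -57 -> [-57]
POP      -> []
PUSH -37 -> [-37]
PUSH -2  -> [-37, -2]
STORE 0  -> [-37]
PUSH 9   -> [-37, 9]
EQ       -> [0]
DUP      -> [0, 0]
OVER     -> [0, 0, 0]
SUB      -> [0, 0]
OVER     -> [0, 0, 0]
LT       -> [0, 0]
SWAP     -> [0, 0]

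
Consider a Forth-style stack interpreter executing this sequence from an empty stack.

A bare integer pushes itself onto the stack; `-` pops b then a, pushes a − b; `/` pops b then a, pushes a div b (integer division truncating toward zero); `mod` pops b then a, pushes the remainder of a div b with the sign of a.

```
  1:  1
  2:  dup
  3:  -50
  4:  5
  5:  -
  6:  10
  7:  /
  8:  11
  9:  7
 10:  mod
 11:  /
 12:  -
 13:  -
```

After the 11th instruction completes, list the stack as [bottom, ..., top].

1   -> [1]
dup -> [1, 1]
-50 -> [1, 1, -50]
5   -> [1, 1, -50, 5]
-   -> [1, 1, -55]
10  -> [1, 1, -55, 10]
/   -> [1, 1, -5]
11  -> [1, 1, -5, 11]
7   -> [1, 1, -5, 11, 7]
mod -> [1, 1, -5, 4]
/   -> [1, 1, -1]

[1, 1, -1]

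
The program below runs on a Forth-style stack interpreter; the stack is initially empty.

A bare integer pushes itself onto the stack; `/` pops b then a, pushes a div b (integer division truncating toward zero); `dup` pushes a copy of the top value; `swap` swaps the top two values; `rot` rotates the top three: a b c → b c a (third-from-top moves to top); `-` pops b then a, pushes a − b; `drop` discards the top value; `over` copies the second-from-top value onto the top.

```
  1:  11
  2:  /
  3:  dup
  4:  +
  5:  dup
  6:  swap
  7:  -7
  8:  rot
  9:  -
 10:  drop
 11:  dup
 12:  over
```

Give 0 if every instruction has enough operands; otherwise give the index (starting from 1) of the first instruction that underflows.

2

11 : [11]
/  — needs 2 operands, stack has 1 → underflow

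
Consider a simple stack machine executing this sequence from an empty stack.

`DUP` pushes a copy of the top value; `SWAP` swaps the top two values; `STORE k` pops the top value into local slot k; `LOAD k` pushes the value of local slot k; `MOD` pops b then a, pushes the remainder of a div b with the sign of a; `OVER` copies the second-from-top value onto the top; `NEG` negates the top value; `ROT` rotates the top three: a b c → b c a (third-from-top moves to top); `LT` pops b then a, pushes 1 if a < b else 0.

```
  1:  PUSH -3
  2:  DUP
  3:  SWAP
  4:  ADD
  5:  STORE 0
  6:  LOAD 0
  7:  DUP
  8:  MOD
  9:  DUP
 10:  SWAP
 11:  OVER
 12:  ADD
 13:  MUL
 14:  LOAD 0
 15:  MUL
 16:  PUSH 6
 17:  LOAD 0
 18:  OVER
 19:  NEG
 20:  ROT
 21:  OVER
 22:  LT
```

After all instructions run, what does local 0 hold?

PUSH -3 → -3
DUP     → -3 -3
SWAP    → -3 -3
ADD     → -6
STORE 0 → (empty)
LOAD 0  → -6
DUP     → -6 -6
MOD     → 0
DUP     → 0 0
SWAP    → 0 0
OVER    → 0 0 0
ADD     → 0 0
MUL     → 0
LOAD 0  → 0 -6
MUL     → 0
PUSH 6  → 0 6
LOAD 0  → 0 6 -6
OVER    → 0 6 -6 6
NEG     → 0 6 -6 -6
ROT     → 0 -6 -6 6
OVER    → 0 -6 -6 6 -6
LT      → 0 -6 -6 0

-6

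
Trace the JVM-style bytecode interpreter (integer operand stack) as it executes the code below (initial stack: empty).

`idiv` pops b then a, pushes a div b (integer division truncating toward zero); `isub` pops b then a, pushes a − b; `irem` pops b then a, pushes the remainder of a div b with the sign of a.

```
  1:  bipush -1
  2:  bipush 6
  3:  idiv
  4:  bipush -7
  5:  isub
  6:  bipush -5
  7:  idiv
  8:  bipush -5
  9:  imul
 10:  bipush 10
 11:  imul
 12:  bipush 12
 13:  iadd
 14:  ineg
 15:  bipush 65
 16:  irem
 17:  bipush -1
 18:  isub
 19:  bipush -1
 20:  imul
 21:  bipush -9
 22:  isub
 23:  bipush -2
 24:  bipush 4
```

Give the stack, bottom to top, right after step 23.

bipush -1  -1
bipush 6   -1 6
idiv       0
bipush -7  0 -7
isub       7
bipush -5  7 -5
idiv       -1
bipush -5  -1 -5
imul       5
bipush 10  5 10
imul       50
bipush 12  50 12
iadd       62
ineg       -62
bipush 65  -62 65
irem       -62
bipush -1  -62 -1
isub       -61
bipush -1  -61 -1
imul       61
bipush -9  61 -9
isub       70
bipush -2  70 -2

[70, -2]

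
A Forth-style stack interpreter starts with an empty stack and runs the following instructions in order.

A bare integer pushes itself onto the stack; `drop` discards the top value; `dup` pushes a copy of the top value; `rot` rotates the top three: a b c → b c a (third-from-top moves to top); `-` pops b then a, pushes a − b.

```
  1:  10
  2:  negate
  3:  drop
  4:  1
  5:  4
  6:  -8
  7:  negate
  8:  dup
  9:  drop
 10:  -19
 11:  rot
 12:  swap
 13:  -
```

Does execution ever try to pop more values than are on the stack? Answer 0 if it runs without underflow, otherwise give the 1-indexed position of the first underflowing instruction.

10     → [10]
negate → [-10]
drop   → []
1      → [1]
4      → [1, 4]
-8     → [1, 4, -8]
negate → [1, 4, 8]
dup    → [1, 4, 8, 8]
drop   → [1, 4, 8]
-19    → [1, 4, 8, -19]
rot    → [1, 8, -19, 4]
swap   → [1, 8, 4, -19]
-      → [1, 8, 23]

0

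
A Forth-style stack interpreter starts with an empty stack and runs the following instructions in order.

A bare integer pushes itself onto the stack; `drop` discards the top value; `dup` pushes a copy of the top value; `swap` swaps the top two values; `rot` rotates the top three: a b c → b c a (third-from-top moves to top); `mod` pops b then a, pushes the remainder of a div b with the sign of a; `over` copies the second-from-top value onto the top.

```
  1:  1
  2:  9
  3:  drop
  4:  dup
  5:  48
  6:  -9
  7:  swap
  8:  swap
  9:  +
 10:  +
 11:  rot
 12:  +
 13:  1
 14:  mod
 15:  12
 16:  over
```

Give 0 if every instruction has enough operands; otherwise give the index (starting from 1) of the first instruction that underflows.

1     1
9     1 9
drop  1
dup   1 1
48    1 1 48
-9    1 1 48 -9
swap  1 1 -9 48
swap  1 1 48 -9
+     1 1 39
+     1 40
rot  — needs 3 operands, stack has 2 → underflow

11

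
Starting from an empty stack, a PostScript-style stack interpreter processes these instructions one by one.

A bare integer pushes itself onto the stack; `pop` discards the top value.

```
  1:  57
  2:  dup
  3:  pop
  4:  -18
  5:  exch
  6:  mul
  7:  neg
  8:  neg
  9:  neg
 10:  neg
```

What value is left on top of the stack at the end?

57   : [57]
dup  : [57, 57]
pop  : [57]
-18  : [57, -18]
exch : [-18, 57]
mul  : [-1026]
neg  : [1026]
neg  : [-1026]
neg  : [1026]
neg  : [-1026]

-1026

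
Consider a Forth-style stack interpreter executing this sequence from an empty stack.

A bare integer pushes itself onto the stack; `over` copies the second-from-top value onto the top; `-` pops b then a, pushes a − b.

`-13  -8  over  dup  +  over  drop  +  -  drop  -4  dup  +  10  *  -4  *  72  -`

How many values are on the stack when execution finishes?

-13  : -13
-8   : -13 -8
over : -13 -8 -13
dup  : -13 -8 -13 -13
+    : -13 -8 -26
over : -13 -8 -26 -8
drop : -13 -8 -26
+    : -13 -34
-    : 21
drop : (empty)
-4   : -4
dup  : -4 -4
+    : -8
10   : -8 10
*    : -80
-4   : -80 -4
*    : 320
72   : 320 72
-    : 248

1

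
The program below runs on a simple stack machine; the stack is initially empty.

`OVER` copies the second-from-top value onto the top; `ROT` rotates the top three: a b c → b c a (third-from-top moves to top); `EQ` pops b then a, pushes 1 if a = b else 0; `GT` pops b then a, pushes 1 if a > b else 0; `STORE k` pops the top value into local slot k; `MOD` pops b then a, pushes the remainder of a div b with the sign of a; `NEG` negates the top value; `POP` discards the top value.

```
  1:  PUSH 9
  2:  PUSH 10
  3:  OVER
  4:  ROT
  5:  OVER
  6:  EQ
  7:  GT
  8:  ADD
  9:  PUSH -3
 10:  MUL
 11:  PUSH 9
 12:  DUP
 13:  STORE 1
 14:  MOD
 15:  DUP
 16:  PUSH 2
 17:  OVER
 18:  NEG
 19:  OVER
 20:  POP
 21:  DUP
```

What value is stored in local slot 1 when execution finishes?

9

PUSH 9   9
PUSH 10  9 10
OVER     9 10 9
ROT      10 9 9
OVER     10 9 9 9
EQ       10 9 1
GT       10 1
ADD      11
PUSH -3  11 -3
MUL      -33
PUSH 9   -33 9
DUP      -33 9 9
STORE 1  -33 9
MOD      -6
DUP      -6 -6
PUSH 2   -6 -6 2
OVER     -6 -6 2 -6
NEG      -6 -6 2 6
OVER     -6 -6 2 6 2
POP      -6 -6 2 6
DUP      -6 -6 2 6 6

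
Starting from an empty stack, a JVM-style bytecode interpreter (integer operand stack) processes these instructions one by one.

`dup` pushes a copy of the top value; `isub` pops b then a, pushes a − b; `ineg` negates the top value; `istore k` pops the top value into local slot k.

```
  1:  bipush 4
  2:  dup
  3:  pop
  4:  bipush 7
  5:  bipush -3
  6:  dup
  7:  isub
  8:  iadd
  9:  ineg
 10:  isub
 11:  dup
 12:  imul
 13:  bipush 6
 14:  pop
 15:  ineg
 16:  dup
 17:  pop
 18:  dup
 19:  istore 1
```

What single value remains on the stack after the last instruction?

bipush 4  -> [4]
dup       -> [4, 4]
pop       -> [4]
bipush 7  -> [4, 7]
bipush -3 -> [4, 7, -3]
dup       -> [4, 7, -3, -3]
isub      -> [4, 7, 0]
iadd      -> [4, 7]
ineg      -> [4, -7]
isub      -> [11]
dup       -> [11, 11]
imul      -> [121]
bipush 6  -> [121, 6]
pop       -> [121]
ineg      -> [-121]
dup       -> [-121, -121]
pop       -> [-121]
dup       -> [-121, -121]
istore 1  -> [-121]

-121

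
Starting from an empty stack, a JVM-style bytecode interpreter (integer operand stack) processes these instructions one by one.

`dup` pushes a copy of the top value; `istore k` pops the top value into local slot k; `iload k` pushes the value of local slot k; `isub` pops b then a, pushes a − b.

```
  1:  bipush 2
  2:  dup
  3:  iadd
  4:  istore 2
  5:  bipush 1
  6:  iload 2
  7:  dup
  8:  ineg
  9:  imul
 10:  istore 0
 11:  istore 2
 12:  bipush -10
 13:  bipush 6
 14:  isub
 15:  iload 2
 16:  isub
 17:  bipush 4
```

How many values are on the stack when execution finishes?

bipush 2   : 2
dup        : 2 2
iadd       : 4
istore 2   : (empty)
bipush 1   : 1
iload 2    : 1 4
dup        : 1 4 4
ineg       : 1 4 -4
imul       : 1 -16
istore 0   : 1
istore 2   : (empty)
bipush -10 : -10
bipush 6   : -10 6
isub       : -16
iload 2    : -16 1
isub       : -17
bipush 4   : -17 4

2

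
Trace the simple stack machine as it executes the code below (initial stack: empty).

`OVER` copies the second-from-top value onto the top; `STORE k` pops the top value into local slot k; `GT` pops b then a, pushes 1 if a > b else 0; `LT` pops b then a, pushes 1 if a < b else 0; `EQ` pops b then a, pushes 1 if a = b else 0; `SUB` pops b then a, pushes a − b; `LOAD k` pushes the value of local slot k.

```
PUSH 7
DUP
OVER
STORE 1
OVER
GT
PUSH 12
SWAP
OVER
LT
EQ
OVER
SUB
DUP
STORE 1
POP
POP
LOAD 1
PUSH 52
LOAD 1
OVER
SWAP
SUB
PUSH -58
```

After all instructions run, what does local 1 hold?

-7

PUSH 7   → [7]
DUP      → [7, 7]
OVER     → [7, 7, 7]
STORE 1  → [7, 7]
OVER     → [7, 7, 7]
GT       → [7, 0]
PUSH 12  → [7, 0, 12]
SWAP     → [7, 12, 0]
OVER     → [7, 12, 0, 12]
LT       → [7, 12, 1]
EQ       → [7, 0]
OVER     → [7, 0, 7]
SUB      → [7, -7]
DUP      → [7, -7, -7]
STORE 1  → [7, -7]
POP      → [7]
POP      → []
LOAD 1   → [-7]
PUSH 52  → [-7, 52]
LOAD 1   → [-7, 52, -7]
OVER     → [-7, 52, -7, 52]
SWAP     → [-7, 52, 52, -7]
SUB      → [-7, 52, 59]
PUSH -58 → [-7, 52, 59, -58]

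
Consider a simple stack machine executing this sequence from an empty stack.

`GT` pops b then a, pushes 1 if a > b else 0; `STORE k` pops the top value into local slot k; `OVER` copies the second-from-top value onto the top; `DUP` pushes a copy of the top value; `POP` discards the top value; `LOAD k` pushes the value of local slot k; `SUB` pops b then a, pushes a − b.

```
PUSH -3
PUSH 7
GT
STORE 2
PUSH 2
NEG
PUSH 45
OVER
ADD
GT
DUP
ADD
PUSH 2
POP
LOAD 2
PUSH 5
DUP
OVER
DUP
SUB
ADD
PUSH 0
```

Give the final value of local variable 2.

0

PUSH -3  [-3]
PUSH 7   [-3, 7]
GT       [0]
STORE 2  []
PUSH 2   [2]
NEG      [-2]
PUSH 45  [-2, 45]
OVER     [-2, 45, -2]
ADD      [-2, 43]
GT       [0]
DUP      [0, 0]
ADD      [0]
PUSH 2   [0, 2]
POP      [0]
LOAD 2   [0, 0]
PUSH 5   [0, 0, 5]
DUP      [0, 0, 5, 5]
OVER     [0, 0, 5, 5, 5]
DUP      [0, 0, 5, 5, 5, 5]
SUB      [0, 0, 5, 5, 0]
ADD      [0, 0, 5, 5]
PUSH 0   [0, 0, 5, 5, 0]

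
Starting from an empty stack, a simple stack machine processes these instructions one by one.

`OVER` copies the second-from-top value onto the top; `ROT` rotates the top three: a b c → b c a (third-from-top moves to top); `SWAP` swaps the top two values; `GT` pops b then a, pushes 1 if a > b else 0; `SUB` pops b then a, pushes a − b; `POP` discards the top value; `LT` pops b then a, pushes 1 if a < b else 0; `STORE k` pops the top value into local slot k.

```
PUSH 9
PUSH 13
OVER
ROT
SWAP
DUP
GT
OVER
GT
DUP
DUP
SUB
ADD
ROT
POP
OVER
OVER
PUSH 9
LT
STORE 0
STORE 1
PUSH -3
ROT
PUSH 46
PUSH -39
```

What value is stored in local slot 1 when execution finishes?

9

PUSH 9   -> [9]
PUSH 13  -> [9, 13]
OVER     -> [9, 13, 9]
ROT      -> [13, 9, 9]
SWAP     -> [13, 9, 9]
DUP      -> [13, 9, 9, 9]
GT       -> [13, 9, 0]
OVER     -> [13, 9, 0, 9]
GT       -> [13, 9, 0]
DUP      -> [13, 9, 0, 0]
DUP      -> [13, 9, 0, 0, 0]
SUB      -> [13, 9, 0, 0]
ADD      -> [13, 9, 0]
ROT      -> [9, 0, 13]
POP      -> [9, 0]
OVER     -> [9, 0, 9]
OVER     -> [9, 0, 9, 0]
PUSH 9   -> [9, 0, 9, 0, 9]
LT       -> [9, 0, 9, 1]
STORE 0  -> [9, 0, 9]
STORE 1  -> [9, 0]
PUSH -3  -> [9, 0, -3]
ROT      -> [0, -3, 9]
PUSH 46  -> [0, -3, 9, 46]
PUSH -39 -> [0, -3, 9, 46, -39]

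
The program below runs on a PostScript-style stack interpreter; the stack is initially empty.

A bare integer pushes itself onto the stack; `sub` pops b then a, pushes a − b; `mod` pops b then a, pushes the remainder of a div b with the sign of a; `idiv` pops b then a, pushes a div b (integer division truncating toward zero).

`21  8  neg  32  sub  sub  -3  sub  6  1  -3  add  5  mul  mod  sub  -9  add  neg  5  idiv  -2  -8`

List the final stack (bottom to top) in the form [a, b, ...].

21    [21]
8     [21, 8]
neg   [21, -8]
32    [21, -8, 32]
sub   [21, -40]
sub   [61]
-3    [61, -3]
sub   [64]
6     [64, 6]
1     [64, 6, 1]
-3    [64, 6, 1, -3]
add   [64, 6, -2]
5     [64, 6, -2, 5]
mul   [64, 6, -10]
mod   [64, 6]
sub   [58]
-9    [58, -9]
add   [49]
neg   [-49]
5     [-49, 5]
idiv  [-9]
-2    [-9, -2]
-8    [-9, -2, -8]

[-9, -2, -8]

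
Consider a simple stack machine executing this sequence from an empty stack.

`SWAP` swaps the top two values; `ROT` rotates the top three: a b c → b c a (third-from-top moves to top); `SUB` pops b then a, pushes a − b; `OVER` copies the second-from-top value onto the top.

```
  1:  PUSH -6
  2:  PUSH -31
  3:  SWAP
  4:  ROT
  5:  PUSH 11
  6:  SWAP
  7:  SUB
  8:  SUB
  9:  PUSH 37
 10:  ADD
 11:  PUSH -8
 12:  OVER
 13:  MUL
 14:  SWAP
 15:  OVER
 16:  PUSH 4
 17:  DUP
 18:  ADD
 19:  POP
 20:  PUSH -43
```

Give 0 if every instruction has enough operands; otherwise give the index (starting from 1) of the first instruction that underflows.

PUSH -6   -6
PUSH -31  -6 -31
SWAP      -31 -6
ROT  — needs 3 operands, stack has 2 → underflow

4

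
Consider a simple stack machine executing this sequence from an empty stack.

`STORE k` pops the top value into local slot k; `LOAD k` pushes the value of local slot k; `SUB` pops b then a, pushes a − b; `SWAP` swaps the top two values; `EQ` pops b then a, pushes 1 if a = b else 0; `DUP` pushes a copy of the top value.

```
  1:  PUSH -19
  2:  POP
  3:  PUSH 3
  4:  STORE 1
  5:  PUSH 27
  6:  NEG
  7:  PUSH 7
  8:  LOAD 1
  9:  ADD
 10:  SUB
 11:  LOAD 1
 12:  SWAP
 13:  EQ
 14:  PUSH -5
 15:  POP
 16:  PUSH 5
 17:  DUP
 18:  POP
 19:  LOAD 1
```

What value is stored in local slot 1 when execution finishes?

PUSH -19 → -19
POP      → (empty)
PUSH 3   → 3
STORE 1  → (empty)
PUSH 27  → 27
NEG      → -27
PUSH 7   → -27 7
LOAD 1   → -27 7 3
ADD      → -27 10
SUB      → -37
LOAD 1   → -37 3
SWAP     → 3 -37
EQ       → 0
PUSH -5  → 0 -5
POP      → 0
PUSH 5   → 0 5
DUP      → 0 5 5
POP      → 0 5
LOAD 1   → 0 5 3

3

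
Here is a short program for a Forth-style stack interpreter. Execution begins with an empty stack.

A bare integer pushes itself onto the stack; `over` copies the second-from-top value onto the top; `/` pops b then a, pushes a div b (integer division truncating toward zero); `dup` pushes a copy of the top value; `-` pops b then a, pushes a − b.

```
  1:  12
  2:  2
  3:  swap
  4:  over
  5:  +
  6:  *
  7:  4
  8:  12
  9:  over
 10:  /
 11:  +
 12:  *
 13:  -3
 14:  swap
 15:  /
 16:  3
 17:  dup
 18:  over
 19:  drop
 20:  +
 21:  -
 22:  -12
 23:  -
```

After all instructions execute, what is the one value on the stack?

12   : 12
2    : 12 2
swap : 2 12
over : 2 12 2
+    : 2 14
*    : 28
4    : 28 4
12   : 28 4 12
over : 28 4 12 4
/    : 28 4 3
+    : 28 7
*    : 196
-3   : 196 -3
swap : -3 196
/    : 0
3    : 0 3
dup  : 0 3 3
over : 0 3 3 3
drop : 0 3 3
+    : 0 6
-    : -6
-12  : -6 -12
-    : 6

6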